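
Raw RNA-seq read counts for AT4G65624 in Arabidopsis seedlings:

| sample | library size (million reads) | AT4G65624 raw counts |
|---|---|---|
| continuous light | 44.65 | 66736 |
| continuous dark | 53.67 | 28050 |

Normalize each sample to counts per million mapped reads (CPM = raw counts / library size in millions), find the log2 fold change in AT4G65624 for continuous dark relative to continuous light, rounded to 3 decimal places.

-1.516

CPM(continuous light) = 66736 / 44.65 = 1494.6473
CPM(continuous dark) = 28050 / 53.67 = 522.6383
Fold change = 522.6383 / 1494.6473 = 0.34967
log2(0.34967) = -1.5159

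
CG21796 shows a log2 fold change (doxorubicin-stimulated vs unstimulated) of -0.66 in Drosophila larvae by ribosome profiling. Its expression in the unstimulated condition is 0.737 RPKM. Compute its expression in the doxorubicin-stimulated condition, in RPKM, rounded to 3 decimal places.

0.466

Fold change = 2^(-0.66) = 0.6329
doxorubicin-stimulated expression = 0.737 × 0.6329 = 0.466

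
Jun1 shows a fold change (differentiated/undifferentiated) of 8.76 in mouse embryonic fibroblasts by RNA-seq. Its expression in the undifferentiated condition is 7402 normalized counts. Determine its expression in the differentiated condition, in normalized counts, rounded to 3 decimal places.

differentiated expression = 7402 × 8.76 = 64841.520

64841.520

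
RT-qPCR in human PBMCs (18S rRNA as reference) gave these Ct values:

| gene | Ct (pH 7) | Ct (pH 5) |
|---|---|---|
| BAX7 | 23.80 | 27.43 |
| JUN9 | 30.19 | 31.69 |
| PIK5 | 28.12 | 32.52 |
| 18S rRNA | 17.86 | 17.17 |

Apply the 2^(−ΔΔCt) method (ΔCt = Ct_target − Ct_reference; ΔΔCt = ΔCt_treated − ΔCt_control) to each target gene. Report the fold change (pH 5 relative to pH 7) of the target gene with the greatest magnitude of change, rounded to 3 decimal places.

0.029

BAX7: ΔΔCt = (27.43−17.17) − (23.80−17.86) = 10.26 − 5.94 = 4.32; fold change = 2^-4.32 = 0.050
JUN9: ΔΔCt = (31.69−17.17) − (30.19−17.86) = 14.52 − 12.33 = 2.19; fold change = 2^-2.19 = 0.219
PIK5: ΔΔCt = (32.52−17.17) − (28.12−17.86) = 15.35 − 10.26 = 5.09; fold change = 2^-5.09 = 0.029
PIK5 has the largest |ΔΔCt| = 5.09.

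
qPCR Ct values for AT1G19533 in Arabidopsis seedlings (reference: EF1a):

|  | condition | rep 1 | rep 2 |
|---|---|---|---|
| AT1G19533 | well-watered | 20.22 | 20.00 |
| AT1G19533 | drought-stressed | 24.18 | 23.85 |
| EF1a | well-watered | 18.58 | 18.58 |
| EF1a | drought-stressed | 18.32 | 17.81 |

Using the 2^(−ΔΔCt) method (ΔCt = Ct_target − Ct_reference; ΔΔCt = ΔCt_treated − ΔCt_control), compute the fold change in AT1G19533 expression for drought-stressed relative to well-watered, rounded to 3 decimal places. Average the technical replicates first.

Mean Ct: AT1G19533 well-watered 20.110; AT1G19533 drought-stressed 24.015; EF1a well-watered 18.580; EF1a drought-stressed 18.065
ΔCt(well-watered) = 20.110 − 18.580 = 1.530
ΔCt(drought-stressed) = 24.015 − 18.065 = 5.950
ΔΔCt = 5.950 − 1.530 = 4.420
Fold change = 2^(−4.420) = 0.0467

0.047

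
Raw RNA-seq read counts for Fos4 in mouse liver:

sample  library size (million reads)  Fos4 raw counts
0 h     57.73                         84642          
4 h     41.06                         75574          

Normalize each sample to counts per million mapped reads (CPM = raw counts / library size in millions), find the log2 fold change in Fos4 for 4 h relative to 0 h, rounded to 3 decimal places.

CPM(0 h) = 84642 / 57.73 = 1466.1701
CPM(4 h) = 75574 / 41.06 = 1840.5748
Fold change = 1840.5748 / 1466.1701 = 1.25536
log2(1.25536) = 0.3281

0.328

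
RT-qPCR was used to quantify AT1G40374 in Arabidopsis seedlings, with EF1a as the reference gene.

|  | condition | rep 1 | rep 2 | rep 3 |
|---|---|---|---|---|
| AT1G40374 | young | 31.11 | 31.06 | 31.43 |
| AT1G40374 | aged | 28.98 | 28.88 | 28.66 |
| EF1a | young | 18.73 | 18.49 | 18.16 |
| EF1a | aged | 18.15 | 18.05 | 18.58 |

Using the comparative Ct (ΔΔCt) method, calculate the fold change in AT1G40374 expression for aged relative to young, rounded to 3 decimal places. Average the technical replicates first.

Mean Ct: AT1G40374 young 31.200; AT1G40374 aged 28.840; EF1a young 18.460; EF1a aged 18.260
ΔCt(young) = 31.200 − 18.460 = 12.740
ΔCt(aged) = 28.840 − 18.260 = 10.580
ΔΔCt = 10.580 − 12.740 = -2.160
Fold change = 2^(−(-2.160)) = 2^2.160 = 4.4691

4.469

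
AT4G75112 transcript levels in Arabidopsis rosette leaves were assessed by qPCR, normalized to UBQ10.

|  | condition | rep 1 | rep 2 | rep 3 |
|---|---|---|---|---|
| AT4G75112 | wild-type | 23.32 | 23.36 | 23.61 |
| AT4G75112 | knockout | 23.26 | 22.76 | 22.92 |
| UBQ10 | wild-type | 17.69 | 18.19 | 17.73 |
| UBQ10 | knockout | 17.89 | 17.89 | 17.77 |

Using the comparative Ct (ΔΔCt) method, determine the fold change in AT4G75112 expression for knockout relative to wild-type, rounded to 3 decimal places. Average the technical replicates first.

Mean Ct: AT4G75112 wild-type 23.430; AT4G75112 knockout 22.980; UBQ10 wild-type 17.870; UBQ10 knockout 17.850
ΔCt(wild-type) = 23.430 − 17.870 = 5.560
ΔCt(knockout) = 22.980 − 17.850 = 5.130
ΔΔCt = 5.130 − 5.560 = -0.430
Fold change = 2^(−(-0.430)) = 2^0.430 = 1.3472

1.347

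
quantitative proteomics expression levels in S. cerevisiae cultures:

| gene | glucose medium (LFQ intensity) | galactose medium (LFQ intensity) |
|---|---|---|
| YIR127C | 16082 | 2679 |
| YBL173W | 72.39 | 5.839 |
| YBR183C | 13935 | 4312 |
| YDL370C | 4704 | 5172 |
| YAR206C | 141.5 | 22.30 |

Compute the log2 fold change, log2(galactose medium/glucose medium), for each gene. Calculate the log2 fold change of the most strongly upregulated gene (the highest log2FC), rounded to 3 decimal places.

0.137

log2(2679/16082) = -2.586  (YIR127C)
log2(5.839/72.39) = -3.632  (YBL173W)
log2(4312/13935) = -1.692  (YBR183C)
log2(5172/4704) = 0.137  (YDL370C)
log2(22.30/141.5) = -2.666  (YAR206C)
YDL370C is most strongly upregulated.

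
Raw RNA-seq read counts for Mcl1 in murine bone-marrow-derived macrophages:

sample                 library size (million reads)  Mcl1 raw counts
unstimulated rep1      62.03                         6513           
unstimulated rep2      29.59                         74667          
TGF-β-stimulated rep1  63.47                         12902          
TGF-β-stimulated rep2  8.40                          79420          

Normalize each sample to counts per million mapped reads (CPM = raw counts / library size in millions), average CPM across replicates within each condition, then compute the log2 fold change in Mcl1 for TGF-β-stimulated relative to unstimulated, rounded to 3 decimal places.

1.878

CPM(unstimulated rep1) = 6513 / 62.03 = 104.9976
CPM(unstimulated rep2) = 74667 / 29.59 = 2523.3863
CPM(TGF-β-stimulated rep1) = 12902 / 63.47 = 203.2771
CPM(TGF-β-stimulated rep2) = 79420 / 8.40 = 9454.7619
mean CPM(unstimulated) = 1314.1919; mean CPM(TGF-β-stimulated) = 4829.0195
Fold change = 4829.0195 / 1314.1919 = 3.67452
log2(3.67452) = 1.8776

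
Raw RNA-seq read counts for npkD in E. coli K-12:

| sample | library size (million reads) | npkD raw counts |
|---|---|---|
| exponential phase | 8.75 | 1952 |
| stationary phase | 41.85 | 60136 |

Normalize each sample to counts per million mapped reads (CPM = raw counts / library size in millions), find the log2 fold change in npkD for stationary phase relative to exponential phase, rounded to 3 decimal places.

2.687

CPM(exponential phase) = 1952 / 8.75 = 223.0857
CPM(stationary phase) = 60136 / 41.85 = 1436.9415
Fold change = 1436.9415 / 223.0857 = 6.44121
log2(6.44121) = 2.6873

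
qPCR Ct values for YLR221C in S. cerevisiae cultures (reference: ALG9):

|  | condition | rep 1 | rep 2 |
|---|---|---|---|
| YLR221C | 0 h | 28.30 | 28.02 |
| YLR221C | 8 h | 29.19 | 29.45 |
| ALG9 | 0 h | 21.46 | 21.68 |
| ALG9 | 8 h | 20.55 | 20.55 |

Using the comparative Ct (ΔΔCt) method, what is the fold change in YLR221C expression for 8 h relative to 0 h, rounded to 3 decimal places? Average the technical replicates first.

Mean Ct: YLR221C 0 h 28.160; YLR221C 8 h 29.320; ALG9 0 h 21.570; ALG9 8 h 20.550
ΔCt(0 h) = 28.160 − 21.570 = 6.590
ΔCt(8 h) = 29.320 − 20.550 = 8.770
ΔΔCt = 8.770 − 6.590 = 2.180
Fold change = 2^(−2.180) = 0.2207

0.221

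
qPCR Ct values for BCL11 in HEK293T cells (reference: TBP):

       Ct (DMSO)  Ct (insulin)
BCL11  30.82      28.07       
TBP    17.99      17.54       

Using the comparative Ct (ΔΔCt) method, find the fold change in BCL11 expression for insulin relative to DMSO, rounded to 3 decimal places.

4.925

ΔCt(DMSO) = 30.820 − 17.990 = 12.830
ΔCt(insulin) = 28.070 − 17.540 = 10.530
ΔΔCt = 10.530 − 12.830 = -2.300
Fold change = 2^(−(-2.300)) = 2^2.300 = 4.9246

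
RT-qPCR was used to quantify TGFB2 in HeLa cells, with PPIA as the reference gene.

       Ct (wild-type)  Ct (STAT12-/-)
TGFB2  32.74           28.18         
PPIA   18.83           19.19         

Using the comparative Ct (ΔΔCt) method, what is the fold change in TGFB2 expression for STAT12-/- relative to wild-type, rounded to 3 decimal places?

30.274

ΔCt(wild-type) = 32.740 − 18.830 = 13.910
ΔCt(STAT12-/-) = 28.180 − 19.190 = 8.990
ΔΔCt = 8.990 − 13.910 = -4.920
Fold change = 2^(−(-4.920)) = 2^4.920 = 30.2738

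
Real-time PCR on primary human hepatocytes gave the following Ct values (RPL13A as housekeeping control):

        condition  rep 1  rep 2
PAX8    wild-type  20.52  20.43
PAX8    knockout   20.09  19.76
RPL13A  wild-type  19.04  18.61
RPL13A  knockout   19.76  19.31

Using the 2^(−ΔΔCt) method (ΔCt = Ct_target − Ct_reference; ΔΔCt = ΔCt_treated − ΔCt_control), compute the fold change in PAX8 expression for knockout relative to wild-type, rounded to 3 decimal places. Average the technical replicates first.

Mean Ct: PAX8 wild-type 20.475; PAX8 knockout 19.925; RPL13A wild-type 18.825; RPL13A knockout 19.535
ΔCt(wild-type) = 20.475 − 18.825 = 1.650
ΔCt(knockout) = 19.925 − 19.535 = 0.390
ΔΔCt = 0.390 − 1.650 = -1.260
Fold change = 2^(−(-1.260)) = 2^1.260 = 2.3950

2.395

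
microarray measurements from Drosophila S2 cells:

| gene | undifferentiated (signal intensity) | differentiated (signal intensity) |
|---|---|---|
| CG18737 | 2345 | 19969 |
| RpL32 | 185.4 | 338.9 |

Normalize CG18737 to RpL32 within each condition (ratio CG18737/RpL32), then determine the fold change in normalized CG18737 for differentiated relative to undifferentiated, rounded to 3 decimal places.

4.659

CG18737/RpL32 (undifferentiated) = 2345 / 185.4 = 12.648
CG18737/RpL32 (differentiated) = 19969 / 338.9 = 58.923
Fold change = 58.923 / 12.648 = 4.6586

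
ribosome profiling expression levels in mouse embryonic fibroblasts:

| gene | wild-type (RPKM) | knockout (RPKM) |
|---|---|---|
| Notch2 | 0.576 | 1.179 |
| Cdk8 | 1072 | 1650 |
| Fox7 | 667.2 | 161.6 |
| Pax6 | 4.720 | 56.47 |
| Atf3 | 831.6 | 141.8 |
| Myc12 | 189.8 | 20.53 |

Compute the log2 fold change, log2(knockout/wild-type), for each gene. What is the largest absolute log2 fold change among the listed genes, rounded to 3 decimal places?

3.581

log2(1.179/0.576) = 1.033  (Notch2)
log2(1650/1072) = 0.622  (Cdk8)
log2(161.6/667.2) = -2.046  (Fox7)
log2(56.47/4.720) = 3.581  (Pax6)
log2(141.8/831.6) = -2.552  (Atf3)
log2(20.53/189.8) = -3.209  (Myc12)
The largest magnitude belongs to Pax6.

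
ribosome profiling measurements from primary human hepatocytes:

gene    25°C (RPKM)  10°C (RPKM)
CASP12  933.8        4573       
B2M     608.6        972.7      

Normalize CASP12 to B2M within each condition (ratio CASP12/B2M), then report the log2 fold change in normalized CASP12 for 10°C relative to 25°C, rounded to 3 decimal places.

CASP12/B2M (25°C) = 933.8 / 608.6 = 1.5343
CASP12/B2M (10°C) = 4573 / 972.7 = 4.7013
Fold change = 4.7013 / 1.5343 = 3.0641
log2(3.0641) = 1.6155

1.615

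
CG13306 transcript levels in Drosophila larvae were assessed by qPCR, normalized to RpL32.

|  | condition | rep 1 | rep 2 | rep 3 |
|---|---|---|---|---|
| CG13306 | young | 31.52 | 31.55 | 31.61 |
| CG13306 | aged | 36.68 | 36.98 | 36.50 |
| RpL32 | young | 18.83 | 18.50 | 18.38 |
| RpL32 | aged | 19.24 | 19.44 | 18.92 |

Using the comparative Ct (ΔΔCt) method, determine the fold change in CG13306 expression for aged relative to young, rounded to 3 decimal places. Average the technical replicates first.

0.043

Mean Ct: CG13306 young 31.560; CG13306 aged 36.720; RpL32 young 18.570; RpL32 aged 19.200
ΔCt(young) = 31.560 − 18.570 = 12.990
ΔCt(aged) = 36.720 − 19.200 = 17.520
ΔΔCt = 17.520 − 12.990 = 4.530
Fold change = 2^(−4.530) = 0.0433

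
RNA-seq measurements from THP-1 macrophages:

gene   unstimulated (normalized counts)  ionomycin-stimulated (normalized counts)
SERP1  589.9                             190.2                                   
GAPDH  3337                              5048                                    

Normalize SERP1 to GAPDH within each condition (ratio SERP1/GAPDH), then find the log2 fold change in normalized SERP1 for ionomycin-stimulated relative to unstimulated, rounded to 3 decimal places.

-2.230

SERP1/GAPDH (unstimulated) = 589.9 / 3337 = 0.17678
SERP1/GAPDH (ionomycin-stimulated) = 190.2 / 5048 = 0.037678
Fold change = 0.037678 / 0.17678 = 0.2131
log2(0.2131) = -2.2301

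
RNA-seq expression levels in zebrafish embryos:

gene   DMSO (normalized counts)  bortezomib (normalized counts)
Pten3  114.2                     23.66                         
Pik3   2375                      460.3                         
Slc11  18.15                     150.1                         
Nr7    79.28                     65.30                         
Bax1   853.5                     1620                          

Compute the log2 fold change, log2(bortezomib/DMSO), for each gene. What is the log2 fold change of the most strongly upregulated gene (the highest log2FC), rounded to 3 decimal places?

log2(23.66/114.2) = -2.271  (Pten3)
log2(460.3/2375) = -2.367  (Pik3)
log2(150.1/18.15) = 3.048  (Slc11)
log2(65.30/79.28) = -0.280  (Nr7)
log2(1620/853.5) = 0.925  (Bax1)
Slc11 is most strongly upregulated.

3.048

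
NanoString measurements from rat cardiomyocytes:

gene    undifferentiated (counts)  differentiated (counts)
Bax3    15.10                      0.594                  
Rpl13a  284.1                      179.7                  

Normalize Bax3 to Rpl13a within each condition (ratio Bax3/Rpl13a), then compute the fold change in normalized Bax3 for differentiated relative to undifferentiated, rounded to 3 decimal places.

Bax3/Rpl13a (undifferentiated) = 15.10 / 284.1 = 0.05315
Bax3/Rpl13a (differentiated) = 0.594 / 179.7 = 0.0033055
Fold change = 0.0033055 / 0.05315 = 0.0622

0.062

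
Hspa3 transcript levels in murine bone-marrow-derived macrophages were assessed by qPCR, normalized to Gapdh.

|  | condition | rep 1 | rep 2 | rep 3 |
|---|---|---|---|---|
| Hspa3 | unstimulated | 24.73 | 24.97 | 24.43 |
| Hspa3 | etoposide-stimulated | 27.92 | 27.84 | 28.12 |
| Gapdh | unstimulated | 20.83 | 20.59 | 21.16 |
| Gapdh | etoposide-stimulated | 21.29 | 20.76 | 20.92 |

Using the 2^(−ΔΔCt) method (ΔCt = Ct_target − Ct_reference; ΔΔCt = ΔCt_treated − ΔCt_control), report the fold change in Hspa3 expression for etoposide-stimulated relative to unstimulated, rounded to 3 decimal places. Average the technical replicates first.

0.115

Mean Ct: Hspa3 unstimulated 24.710; Hspa3 etoposide-stimulated 27.960; Gapdh unstimulated 20.860; Gapdh etoposide-stimulated 20.990
ΔCt(unstimulated) = 24.710 − 20.860 = 3.850
ΔCt(etoposide-stimulated) = 27.960 − 20.990 = 6.970
ΔΔCt = 6.970 − 3.850 = 3.120
Fold change = 2^(−3.120) = 0.1150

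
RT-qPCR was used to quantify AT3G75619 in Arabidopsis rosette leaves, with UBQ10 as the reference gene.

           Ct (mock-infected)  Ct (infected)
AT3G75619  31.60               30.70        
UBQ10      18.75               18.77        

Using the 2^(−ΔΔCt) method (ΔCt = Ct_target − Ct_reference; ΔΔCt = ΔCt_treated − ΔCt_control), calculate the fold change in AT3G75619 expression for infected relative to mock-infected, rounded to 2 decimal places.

ΔCt(mock-infected) = 31.600 − 18.750 = 12.850
ΔCt(infected) = 30.700 − 18.770 = 11.930
ΔΔCt = 11.930 − 12.850 = -0.920
Fold change = 2^(−(-0.920)) = 2^0.920 = 1.892

1.89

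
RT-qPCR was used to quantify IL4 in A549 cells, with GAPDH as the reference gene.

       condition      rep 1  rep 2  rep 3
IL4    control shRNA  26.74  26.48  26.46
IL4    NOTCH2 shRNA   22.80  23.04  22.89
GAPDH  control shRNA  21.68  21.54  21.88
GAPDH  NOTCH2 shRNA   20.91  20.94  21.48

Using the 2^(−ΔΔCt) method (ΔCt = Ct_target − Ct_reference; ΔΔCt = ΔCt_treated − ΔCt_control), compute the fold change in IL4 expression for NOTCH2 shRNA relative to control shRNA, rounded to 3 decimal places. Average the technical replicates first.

8.340

Mean Ct: IL4 control shRNA 26.560; IL4 NOTCH2 shRNA 22.910; GAPDH control shRNA 21.700; GAPDH NOTCH2 shRNA 21.110
ΔCt(control shRNA) = 26.560 − 21.700 = 4.860
ΔCt(NOTCH2 shRNA) = 22.910 − 21.110 = 1.800
ΔΔCt = 1.800 − 4.860 = -3.060
Fold change = 2^(−(-3.060)) = 2^3.060 = 8.3397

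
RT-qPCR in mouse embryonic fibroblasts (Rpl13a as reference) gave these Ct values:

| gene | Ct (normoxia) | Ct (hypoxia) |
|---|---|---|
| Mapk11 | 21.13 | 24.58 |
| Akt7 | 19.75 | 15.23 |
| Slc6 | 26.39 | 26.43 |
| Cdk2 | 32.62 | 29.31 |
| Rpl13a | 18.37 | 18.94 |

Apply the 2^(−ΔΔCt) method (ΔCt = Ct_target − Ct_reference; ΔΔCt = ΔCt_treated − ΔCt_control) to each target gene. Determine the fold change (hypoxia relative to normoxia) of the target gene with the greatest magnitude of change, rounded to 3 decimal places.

34.060

Mapk11: ΔΔCt = (24.58−18.94) − (21.13−18.37) = 5.64 − 2.76 = 2.88; fold change = 2^-2.88 = 0.136
Akt7: ΔΔCt = (15.23−18.94) − (19.75−18.37) = -3.71 − 1.38 = -5.09; fold change = 2^5.09 = 34.060
Slc6: ΔΔCt = (26.43−18.94) − (26.39−18.37) = 7.49 − 8.02 = -0.53; fold change = 2^0.53 = 1.444
Cdk2: ΔΔCt = (29.31−18.94) − (32.62−18.37) = 10.37 − 14.25 = -3.88; fold change = 2^3.88 = 14.723
Akt7 has the largest |ΔΔCt| = 5.09.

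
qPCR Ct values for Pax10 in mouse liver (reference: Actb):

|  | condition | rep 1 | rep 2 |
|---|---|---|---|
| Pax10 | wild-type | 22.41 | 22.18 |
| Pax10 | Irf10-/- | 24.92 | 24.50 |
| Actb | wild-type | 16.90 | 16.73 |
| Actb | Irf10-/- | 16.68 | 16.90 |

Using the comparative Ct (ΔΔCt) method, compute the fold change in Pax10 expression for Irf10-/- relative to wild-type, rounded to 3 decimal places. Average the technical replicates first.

0.184

Mean Ct: Pax10 wild-type 22.295; Pax10 Irf10-/- 24.710; Actb wild-type 16.815; Actb Irf10-/- 16.790
ΔCt(wild-type) = 22.295 − 16.815 = 5.480
ΔCt(Irf10-/-) = 24.710 − 16.790 = 7.920
ΔΔCt = 7.920 − 5.480 = 2.440
Fold change = 2^(−2.440) = 0.1843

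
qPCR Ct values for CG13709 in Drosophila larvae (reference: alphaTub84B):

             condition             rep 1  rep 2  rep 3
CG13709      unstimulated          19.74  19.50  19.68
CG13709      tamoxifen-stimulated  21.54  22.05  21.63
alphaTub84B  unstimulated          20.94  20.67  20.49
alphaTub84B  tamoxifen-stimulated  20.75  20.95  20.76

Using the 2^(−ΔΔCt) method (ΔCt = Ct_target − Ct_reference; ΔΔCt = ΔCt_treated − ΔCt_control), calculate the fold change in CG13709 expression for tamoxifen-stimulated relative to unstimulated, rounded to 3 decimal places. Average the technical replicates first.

0.253

Mean Ct: CG13709 unstimulated 19.640; CG13709 tamoxifen-stimulated 21.740; alphaTub84B unstimulated 20.700; alphaTub84B tamoxifen-stimulated 20.820
ΔCt(unstimulated) = 19.640 − 20.700 = -1.060
ΔCt(tamoxifen-stimulated) = 21.740 − 20.820 = 0.920
ΔΔCt = 0.920 − (-1.060) = 1.980
Fold change = 2^(−1.980) = 0.2535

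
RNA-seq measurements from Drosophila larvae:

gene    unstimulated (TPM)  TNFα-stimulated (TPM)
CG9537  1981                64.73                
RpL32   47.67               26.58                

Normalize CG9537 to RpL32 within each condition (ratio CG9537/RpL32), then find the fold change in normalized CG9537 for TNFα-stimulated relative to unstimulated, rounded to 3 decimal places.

CG9537/RpL32 (unstimulated) = 1981 / 47.67 = 41.557
CG9537/RpL32 (TNFα-stimulated) = 64.73 / 26.58 = 2.4353
Fold change = 2.4353 / 41.557 = 0.0586

0.059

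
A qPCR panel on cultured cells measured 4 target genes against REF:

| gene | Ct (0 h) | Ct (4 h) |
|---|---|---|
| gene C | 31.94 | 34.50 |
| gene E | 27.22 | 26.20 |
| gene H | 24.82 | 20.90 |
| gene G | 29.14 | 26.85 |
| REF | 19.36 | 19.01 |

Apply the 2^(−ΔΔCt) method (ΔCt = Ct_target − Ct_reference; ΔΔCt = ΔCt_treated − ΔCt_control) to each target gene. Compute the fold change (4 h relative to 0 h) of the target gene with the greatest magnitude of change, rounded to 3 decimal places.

11.876

gene C: ΔΔCt = (34.50−19.01) − (31.94−19.36) = 15.49 − 12.58 = 2.91; fold change = 2^-2.91 = 0.133
gene E: ΔΔCt = (26.20−19.01) − (27.22−19.36) = 7.19 − 7.86 = -0.67; fold change = 2^0.67 = 1.591
gene H: ΔΔCt = (20.90−19.01) − (24.82−19.36) = 1.89 − 5.46 = -3.57; fold change = 2^3.57 = 11.876
gene G: ΔΔCt = (26.85−19.01) − (29.14−19.36) = 7.84 − 9.78 = -1.94; fold change = 2^1.94 = 3.837
gene H has the largest |ΔΔCt| = 3.57.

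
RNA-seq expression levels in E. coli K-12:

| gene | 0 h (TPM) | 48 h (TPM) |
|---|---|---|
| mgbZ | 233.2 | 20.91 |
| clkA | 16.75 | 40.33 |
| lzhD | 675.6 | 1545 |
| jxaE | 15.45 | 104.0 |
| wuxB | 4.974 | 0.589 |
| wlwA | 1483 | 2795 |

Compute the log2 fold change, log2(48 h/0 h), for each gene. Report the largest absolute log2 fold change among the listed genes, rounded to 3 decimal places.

log2(20.91/233.2) = -3.479  (mgbZ)
log2(40.33/16.75) = 1.268  (clkA)
log2(1545/675.6) = 1.193  (lzhD)
log2(104.0/15.45) = 2.751  (jxaE)
log2(0.589/4.974) = -3.078  (wuxB)
log2(2795/1483) = 0.914  (wlwA)
The largest magnitude belongs to mgbZ.

3.479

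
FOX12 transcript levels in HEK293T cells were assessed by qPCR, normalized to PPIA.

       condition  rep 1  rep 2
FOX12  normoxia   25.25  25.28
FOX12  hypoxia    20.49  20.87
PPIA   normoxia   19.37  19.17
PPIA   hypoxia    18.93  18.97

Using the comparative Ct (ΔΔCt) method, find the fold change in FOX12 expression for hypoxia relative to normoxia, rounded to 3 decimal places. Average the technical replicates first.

Mean Ct: FOX12 normoxia 25.265; FOX12 hypoxia 20.680; PPIA normoxia 19.270; PPIA hypoxia 18.950
ΔCt(normoxia) = 25.265 − 19.270 = 5.995
ΔCt(hypoxia) = 20.680 − 18.950 = 1.730
ΔΔCt = 1.730 − 5.995 = -4.265
Fold change = 2^(−(-4.265)) = 2^4.265 = 19.2262

19.226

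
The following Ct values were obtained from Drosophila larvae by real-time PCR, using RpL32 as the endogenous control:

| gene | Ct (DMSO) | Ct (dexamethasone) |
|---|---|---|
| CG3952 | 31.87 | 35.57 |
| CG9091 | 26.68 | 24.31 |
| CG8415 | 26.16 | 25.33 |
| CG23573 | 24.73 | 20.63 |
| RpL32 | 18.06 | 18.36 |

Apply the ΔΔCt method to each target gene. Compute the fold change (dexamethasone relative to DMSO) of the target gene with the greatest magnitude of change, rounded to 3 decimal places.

21.112

CG3952: ΔΔCt = (35.57−18.36) − (31.87−18.06) = 17.21 − 13.81 = 3.40; fold change = 2^-3.40 = 0.095
CG9091: ΔΔCt = (24.31−18.36) − (26.68−18.06) = 5.95 − 8.62 = -2.67; fold change = 2^2.67 = 6.364
CG8415: ΔΔCt = (25.33−18.36) − (26.16−18.06) = 6.97 − 8.10 = -1.13; fold change = 2^1.13 = 2.189
CG23573: ΔΔCt = (20.63−18.36) − (24.73−18.06) = 2.27 − 6.67 = -4.40; fold change = 2^4.40 = 21.112
CG23573 has the largest |ΔΔCt| = 4.40.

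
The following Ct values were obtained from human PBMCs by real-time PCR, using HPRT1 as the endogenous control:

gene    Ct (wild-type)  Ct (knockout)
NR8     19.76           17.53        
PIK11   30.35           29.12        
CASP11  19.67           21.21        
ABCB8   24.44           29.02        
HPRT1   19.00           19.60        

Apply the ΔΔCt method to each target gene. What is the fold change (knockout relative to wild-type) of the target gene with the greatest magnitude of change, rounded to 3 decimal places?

0.063

NR8: ΔΔCt = (17.53−19.60) − (19.76−19.00) = -2.07 − 0.76 = -2.83; fold change = 2^2.83 = 7.111
PIK11: ΔΔCt = (29.12−19.60) − (30.35−19.00) = 9.52 − 11.35 = -1.83; fold change = 2^1.83 = 3.555
CASP11: ΔΔCt = (21.21−19.60) − (19.67−19.00) = 1.61 − 0.67 = 0.94; fold change = 2^-0.94 = 0.521
ABCB8: ΔΔCt = (29.02−19.60) − (24.44−19.00) = 9.42 − 5.44 = 3.98; fold change = 2^-3.98 = 0.063
ABCB8 has the largest |ΔΔCt| = 3.98.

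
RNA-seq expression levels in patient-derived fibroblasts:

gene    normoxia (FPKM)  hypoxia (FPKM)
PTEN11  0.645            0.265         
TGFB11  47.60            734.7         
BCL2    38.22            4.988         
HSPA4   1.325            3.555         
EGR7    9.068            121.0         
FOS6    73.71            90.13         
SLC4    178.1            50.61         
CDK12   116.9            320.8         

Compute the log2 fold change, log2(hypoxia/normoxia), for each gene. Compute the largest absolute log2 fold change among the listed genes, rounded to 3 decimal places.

log2(0.265/0.645) = -1.283  (PTEN11)
log2(734.7/47.60) = 3.948  (TGFB11)
log2(4.988/38.22) = -2.938  (BCL2)
log2(3.555/1.325) = 1.424  (HSPA4)
log2(121.0/9.068) = 3.738  (EGR7)
log2(90.13/73.71) = 0.290  (FOS6)
log2(50.61/178.1) = -1.815  (SLC4)
log2(320.8/116.9) = 1.456  (CDK12)
The largest magnitude belongs to TGFB11.

3.948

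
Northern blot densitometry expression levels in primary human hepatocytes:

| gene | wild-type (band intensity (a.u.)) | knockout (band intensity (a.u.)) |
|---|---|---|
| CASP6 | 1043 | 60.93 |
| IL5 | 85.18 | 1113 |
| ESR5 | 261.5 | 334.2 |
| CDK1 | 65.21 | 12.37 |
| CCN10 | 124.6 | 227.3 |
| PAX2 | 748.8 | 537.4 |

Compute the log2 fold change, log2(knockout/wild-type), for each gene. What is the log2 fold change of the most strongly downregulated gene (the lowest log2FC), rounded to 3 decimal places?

-4.097

log2(60.93/1043) = -4.097  (CASP6)
log2(1113/85.18) = 3.708  (IL5)
log2(334.2/261.5) = 0.354  (ESR5)
log2(12.37/65.21) = -2.398  (CDK1)
log2(227.3/124.6) = 0.867  (CCN10)
log2(537.4/748.8) = -0.479  (PAX2)
CASP6 is most strongly downregulated.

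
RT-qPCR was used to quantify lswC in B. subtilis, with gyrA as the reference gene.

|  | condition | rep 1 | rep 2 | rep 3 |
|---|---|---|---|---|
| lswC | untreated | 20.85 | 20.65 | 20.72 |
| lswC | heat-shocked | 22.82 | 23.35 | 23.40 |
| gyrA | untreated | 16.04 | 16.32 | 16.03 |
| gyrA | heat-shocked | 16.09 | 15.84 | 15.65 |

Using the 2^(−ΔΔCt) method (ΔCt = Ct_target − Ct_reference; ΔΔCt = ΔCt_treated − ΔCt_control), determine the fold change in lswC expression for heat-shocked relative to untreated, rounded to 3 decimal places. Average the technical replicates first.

0.152

Mean Ct: lswC untreated 20.740; lswC heat-shocked 23.190; gyrA untreated 16.130; gyrA heat-shocked 15.860
ΔCt(untreated) = 20.740 − 16.130 = 4.610
ΔCt(heat-shocked) = 23.190 − 15.860 = 7.330
ΔΔCt = 7.330 − 4.610 = 2.720
Fold change = 2^(−2.720) = 0.1518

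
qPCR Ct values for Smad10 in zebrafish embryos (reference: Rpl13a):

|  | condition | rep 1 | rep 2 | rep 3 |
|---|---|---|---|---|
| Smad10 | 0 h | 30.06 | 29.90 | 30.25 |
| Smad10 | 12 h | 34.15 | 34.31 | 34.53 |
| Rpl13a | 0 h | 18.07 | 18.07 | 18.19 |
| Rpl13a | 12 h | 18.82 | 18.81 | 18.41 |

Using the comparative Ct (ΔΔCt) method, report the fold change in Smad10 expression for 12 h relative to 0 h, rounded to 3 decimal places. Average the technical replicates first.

0.077

Mean Ct: Smad10 0 h 30.070; Smad10 12 h 34.330; Rpl13a 0 h 18.110; Rpl13a 12 h 18.680
ΔCt(0 h) = 30.070 − 18.110 = 11.960
ΔCt(12 h) = 34.330 − 18.680 = 15.650
ΔΔCt = 15.650 − 11.960 = 3.690
Fold change = 2^(−3.690) = 0.0775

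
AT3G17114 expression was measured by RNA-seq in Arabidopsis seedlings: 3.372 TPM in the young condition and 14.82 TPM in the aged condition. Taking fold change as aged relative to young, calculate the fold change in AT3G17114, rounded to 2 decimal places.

4.40

Fold change = 14.82 / 3.372 = 4.395
AT3G17114 is upregulated.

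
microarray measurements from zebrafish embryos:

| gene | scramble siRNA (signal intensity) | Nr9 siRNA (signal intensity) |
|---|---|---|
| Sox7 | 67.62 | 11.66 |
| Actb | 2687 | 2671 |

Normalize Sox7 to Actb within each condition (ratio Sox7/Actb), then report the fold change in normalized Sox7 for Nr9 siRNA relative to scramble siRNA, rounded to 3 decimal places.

Sox7/Actb (scramble siRNA) = 67.62 / 2687 = 0.025166
Sox7/Actb (Nr9 siRNA) = 11.66 / 2671 = 0.0043654
Fold change = 0.0043654 / 0.025166 = 0.1735

0.173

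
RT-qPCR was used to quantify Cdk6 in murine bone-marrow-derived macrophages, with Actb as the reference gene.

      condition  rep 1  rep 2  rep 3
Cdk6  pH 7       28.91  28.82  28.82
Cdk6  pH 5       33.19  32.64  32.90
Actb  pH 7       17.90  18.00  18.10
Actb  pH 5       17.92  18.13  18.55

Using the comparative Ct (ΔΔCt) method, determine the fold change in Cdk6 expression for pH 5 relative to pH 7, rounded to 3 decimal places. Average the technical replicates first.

0.069

Mean Ct: Cdk6 pH 7 28.850; Cdk6 pH 5 32.910; Actb pH 7 18.000; Actb pH 5 18.200
ΔCt(pH 7) = 28.850 − 18.000 = 10.850
ΔCt(pH 5) = 32.910 − 18.200 = 14.710
ΔΔCt = 14.710 − 10.850 = 3.860
Fold change = 2^(−3.860) = 0.0689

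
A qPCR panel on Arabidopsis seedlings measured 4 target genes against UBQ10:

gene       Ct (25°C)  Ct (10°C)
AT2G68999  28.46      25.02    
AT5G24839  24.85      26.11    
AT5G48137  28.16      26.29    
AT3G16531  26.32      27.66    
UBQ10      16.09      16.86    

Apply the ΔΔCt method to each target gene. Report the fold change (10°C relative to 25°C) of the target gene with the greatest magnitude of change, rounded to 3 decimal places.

18.507

AT2G68999: ΔΔCt = (25.02−16.86) − (28.46−16.09) = 8.16 − 12.37 = -4.21; fold change = 2^4.21 = 18.507
AT5G24839: ΔΔCt = (26.11−16.86) − (24.85−16.09) = 9.25 − 8.76 = 0.49; fold change = 2^-0.49 = 0.712
AT5G48137: ΔΔCt = (26.29−16.86) − (28.16−16.09) = 9.43 − 12.07 = -2.64; fold change = 2^2.64 = 6.233
AT3G16531: ΔΔCt = (27.66−16.86) − (26.32−16.09) = 10.80 − 10.23 = 0.57; fold change = 2^-0.57 = 0.674
AT2G68999 has the largest |ΔΔCt| = 4.21.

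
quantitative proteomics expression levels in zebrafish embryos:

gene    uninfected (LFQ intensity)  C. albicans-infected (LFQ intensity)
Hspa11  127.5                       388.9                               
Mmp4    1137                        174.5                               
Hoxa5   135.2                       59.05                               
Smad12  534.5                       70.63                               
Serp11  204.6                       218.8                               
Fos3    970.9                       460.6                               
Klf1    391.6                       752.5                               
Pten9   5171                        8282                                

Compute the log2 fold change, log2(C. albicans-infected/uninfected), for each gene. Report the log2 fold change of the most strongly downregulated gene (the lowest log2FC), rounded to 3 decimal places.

-2.920

log2(388.9/127.5) = 1.609  (Hspa11)
log2(174.5/1137) = -2.704  (Mmp4)
log2(59.05/135.2) = -1.195  (Hoxa5)
log2(70.63/534.5) = -2.920  (Smad12)
log2(218.8/204.6) = 0.097  (Serp11)
log2(460.6/970.9) = -1.076  (Fos3)
log2(752.5/391.6) = 0.942  (Klf1)
log2(8282/5171) = 0.680  (Pten9)
Smad12 is most strongly downregulated.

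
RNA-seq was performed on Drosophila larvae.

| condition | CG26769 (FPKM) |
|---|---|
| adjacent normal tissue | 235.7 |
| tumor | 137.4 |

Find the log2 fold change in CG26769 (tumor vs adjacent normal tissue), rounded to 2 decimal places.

Fold change = 137.4 / 235.7 = 0.5829
log2(0.5829) = -0.779

-0.78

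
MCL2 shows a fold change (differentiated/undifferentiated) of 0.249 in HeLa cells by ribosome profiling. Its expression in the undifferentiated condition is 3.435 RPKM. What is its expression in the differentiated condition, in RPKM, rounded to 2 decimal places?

0.86

differentiated expression = 3.435 × 0.249 = 0.86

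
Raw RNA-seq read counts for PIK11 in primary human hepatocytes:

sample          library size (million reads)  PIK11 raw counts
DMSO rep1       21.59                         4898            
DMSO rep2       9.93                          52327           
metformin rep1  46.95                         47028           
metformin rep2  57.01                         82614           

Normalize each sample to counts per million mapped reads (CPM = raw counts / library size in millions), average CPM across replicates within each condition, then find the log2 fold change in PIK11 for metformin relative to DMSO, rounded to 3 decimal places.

-1.165

CPM(DMSO rep1) = 4898 / 21.59 = 226.8643
CPM(DMSO rep2) = 52327 / 9.93 = 5269.5871
CPM(metformin rep1) = 47028 / 46.95 = 1001.6613
CPM(metformin rep2) = 82614 / 57.01 = 1449.1142
mean CPM(DMSO) = 2748.2257; mean CPM(metformin) = 1225.3878
Fold change = 1225.3878 / 2748.2257 = 0.44588
log2(0.44588) = -1.1653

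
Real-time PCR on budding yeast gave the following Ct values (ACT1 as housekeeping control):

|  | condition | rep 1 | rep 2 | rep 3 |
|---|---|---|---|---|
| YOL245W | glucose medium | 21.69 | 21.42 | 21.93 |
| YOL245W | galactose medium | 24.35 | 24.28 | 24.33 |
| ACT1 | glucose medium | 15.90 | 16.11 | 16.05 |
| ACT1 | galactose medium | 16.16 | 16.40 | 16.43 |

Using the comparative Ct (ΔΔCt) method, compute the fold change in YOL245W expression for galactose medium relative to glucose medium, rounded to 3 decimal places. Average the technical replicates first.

Mean Ct: YOL245W glucose medium 21.680; YOL245W galactose medium 24.320; ACT1 glucose medium 16.020; ACT1 galactose medium 16.330
ΔCt(glucose medium) = 21.680 − 16.020 = 5.660
ΔCt(galactose medium) = 24.320 − 16.330 = 7.990
ΔΔCt = 7.990 − 5.660 = 2.330
Fold change = 2^(−2.330) = 0.1989

0.199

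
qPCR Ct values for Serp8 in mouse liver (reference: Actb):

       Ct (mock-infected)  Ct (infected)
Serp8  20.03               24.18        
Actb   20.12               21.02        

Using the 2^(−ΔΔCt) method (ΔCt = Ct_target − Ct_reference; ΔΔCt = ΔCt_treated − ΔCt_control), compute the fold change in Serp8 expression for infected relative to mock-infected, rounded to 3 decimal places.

ΔCt(mock-infected) = 20.030 − 20.120 = -0.090
ΔCt(infected) = 24.180 − 21.020 = 3.160
ΔΔCt = 3.160 − (-0.090) = 3.250
Fold change = 2^(−3.250) = 0.1051

0.105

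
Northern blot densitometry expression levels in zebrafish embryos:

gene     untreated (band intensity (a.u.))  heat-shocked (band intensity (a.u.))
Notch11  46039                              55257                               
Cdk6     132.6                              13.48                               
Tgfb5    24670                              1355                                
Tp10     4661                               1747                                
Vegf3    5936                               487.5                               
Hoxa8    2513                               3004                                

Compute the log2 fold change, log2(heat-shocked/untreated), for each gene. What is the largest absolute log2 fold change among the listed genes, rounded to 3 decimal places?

log2(55257/46039) = 0.263  (Notch11)
log2(13.48/132.6) = -3.298  (Cdk6)
log2(1355/24670) = -4.186  (Tgfb5)
log2(1747/4661) = -1.416  (Tp10)
log2(487.5/5936) = -3.606  (Vegf3)
log2(3004/2513) = 0.257  (Hoxa8)
The largest magnitude belongs to Tgfb5.

4.186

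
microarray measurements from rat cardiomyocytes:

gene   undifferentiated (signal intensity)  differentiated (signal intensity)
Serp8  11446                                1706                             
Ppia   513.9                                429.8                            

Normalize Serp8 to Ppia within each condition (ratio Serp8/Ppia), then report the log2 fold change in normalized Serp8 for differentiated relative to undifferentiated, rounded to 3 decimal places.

-2.488

Serp8/Ppia (undifferentiated) = 11446 / 513.9 = 22.273
Serp8/Ppia (differentiated) = 1706 / 429.8 = 3.9693
Fold change = 3.9693 / 22.273 = 0.1782
log2(0.1782) = -2.4883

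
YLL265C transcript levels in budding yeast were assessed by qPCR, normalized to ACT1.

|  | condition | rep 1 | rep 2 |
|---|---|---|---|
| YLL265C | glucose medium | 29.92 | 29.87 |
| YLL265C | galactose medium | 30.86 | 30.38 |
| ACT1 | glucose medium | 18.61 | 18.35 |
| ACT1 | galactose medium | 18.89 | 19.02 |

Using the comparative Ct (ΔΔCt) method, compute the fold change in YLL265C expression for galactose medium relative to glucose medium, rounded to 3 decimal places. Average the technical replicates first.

Mean Ct: YLL265C glucose medium 29.895; YLL265C galactose medium 30.620; ACT1 glucose medium 18.480; ACT1 galactose medium 18.955
ΔCt(glucose medium) = 29.895 − 18.480 = 11.415
ΔCt(galactose medium) = 30.620 − 18.955 = 11.665
ΔΔCt = 11.665 − 11.415 = 0.250
Fold change = 2^(−0.250) = 0.8409

0.841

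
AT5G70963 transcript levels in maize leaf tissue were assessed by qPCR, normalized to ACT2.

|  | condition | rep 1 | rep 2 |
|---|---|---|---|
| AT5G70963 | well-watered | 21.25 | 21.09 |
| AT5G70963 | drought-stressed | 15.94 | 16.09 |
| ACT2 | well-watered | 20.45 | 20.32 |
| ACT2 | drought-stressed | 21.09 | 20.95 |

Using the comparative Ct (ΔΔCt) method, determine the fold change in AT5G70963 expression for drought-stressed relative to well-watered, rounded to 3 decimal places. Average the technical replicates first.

Mean Ct: AT5G70963 well-watered 21.170; AT5G70963 drought-stressed 16.015; ACT2 well-watered 20.385; ACT2 drought-stressed 21.020
ΔCt(well-watered) = 21.170 − 20.385 = 0.785
ΔCt(drought-stressed) = 16.015 − 21.020 = -5.005
ΔΔCt = -5.005 − 0.785 = -5.790
Fold change = 2^(−(-5.790)) = 2^5.790 = 55.3304

55.330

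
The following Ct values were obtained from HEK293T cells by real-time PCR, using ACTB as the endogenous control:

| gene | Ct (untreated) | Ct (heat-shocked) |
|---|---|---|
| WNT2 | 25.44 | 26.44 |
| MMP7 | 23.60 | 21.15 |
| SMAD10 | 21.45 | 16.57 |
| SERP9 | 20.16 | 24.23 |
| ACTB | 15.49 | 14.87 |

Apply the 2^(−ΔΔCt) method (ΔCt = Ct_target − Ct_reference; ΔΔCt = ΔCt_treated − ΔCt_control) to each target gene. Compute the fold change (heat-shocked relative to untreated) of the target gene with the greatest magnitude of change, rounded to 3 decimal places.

0.039

WNT2: ΔΔCt = (26.44−14.87) − (25.44−15.49) = 11.57 − 9.95 = 1.62; fold change = 2^-1.62 = 0.325
MMP7: ΔΔCt = (21.15−14.87) − (23.60−15.49) = 6.28 − 8.11 = -1.83; fold change = 2^1.83 = 3.555
SMAD10: ΔΔCt = (16.57−14.87) − (21.45−15.49) = 1.70 − 5.96 = -4.26; fold change = 2^4.26 = 19.160
SERP9: ΔΔCt = (24.23−14.87) − (20.16−15.49) = 9.36 − 4.67 = 4.69; fold change = 2^-4.69 = 0.039
SERP9 has the largest |ΔΔCt| = 4.69.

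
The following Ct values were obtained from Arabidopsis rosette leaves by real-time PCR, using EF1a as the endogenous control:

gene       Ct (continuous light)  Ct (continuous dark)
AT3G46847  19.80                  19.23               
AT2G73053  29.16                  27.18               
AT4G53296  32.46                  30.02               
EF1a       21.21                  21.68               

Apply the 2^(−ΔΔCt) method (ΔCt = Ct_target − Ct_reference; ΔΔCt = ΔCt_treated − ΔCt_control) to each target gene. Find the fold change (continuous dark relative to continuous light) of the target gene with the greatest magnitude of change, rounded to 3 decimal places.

7.516

AT3G46847: ΔΔCt = (19.23−21.68) − (19.80−21.21) = -2.45 − (-1.41) = -1.04; fold change = 2^1.04 = 2.056
AT2G73053: ΔΔCt = (27.18−21.68) − (29.16−21.21) = 5.50 − 7.95 = -2.45; fold change = 2^2.45 = 5.464
AT4G53296: ΔΔCt = (30.02−21.68) − (32.46−21.21) = 8.34 − 11.25 = -2.91; fold change = 2^2.91 = 7.516
AT4G53296 has the largest |ΔΔCt| = 2.91.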